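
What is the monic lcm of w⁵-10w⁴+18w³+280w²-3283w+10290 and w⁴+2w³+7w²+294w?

w⁶-10w⁵+18w⁴+280w³-3283w²+10290w

Repeated division with remainder:
  w⁵-10w⁴+18w³+280w²-3283w+10290 = (w-12)(w⁴+2w³+7w²+294w) + (35w³+70w²+245w+10290)
  w⁴+2w³+7w²+294w = ((1/35)w)(35w³+70w²+245w+10290) + (0)
Last nonzero remainder: 35w³+70w²+245w+10290. Dividing through by 35 gives the monic gcd w³+2w²+7w+294.
Then lcm(f, g) = f·g / gcd(f, g); expanding and making the result monic gives the answer.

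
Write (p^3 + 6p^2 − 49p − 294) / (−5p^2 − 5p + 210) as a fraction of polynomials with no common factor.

(−p^2 + p + 42)/(5p − 30)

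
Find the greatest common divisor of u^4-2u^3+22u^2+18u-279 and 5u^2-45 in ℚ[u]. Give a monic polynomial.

u^2-9

Repeated division with remainder:
  u^4-2u^3+22u^2+18u-279 = ((1/5)u^2-(2/5)u+31/5)(5u^2-45) + (0)
Last nonzero remainder: 5u^2-45. Dividing through by 5 gives the monic gcd u^2-9.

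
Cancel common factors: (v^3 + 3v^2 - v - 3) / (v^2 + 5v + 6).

By polynomial division,
  v^3 + 3v^2 - v - 3 = (v - 2)(v^2 + 5v + 6) + (3v + 9)
  v^2 + 5v + 6 = ((1/3)v + 2/3)(3v + 9) + (0)
Last nonzero remainder: 3v + 9. Dividing through by 3 gives the monic gcd v + 3.
Cancel v + 3 from numerator and denominator to get the reduced form.

(v^2 - 1)/(v + 2)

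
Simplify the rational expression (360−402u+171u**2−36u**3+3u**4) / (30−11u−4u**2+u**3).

(36−15u+3u**2)/(3+u)

Repeated division with remainder:
  3u**4−36u**3+171u**2−402u+360 = (3u−24)(u**3−4u**2−11u+30) + (108u**2−756u+1080)
  u**3−4u**2−11u+30 = ((1/108)u+1/36)(108u**2−756u+1080) + (0)
Last nonzero remainder: 108u**2−756u+1080. Dividing through by 108 gives the monic gcd u**2−7u+10.
Cancel u**2−7u+10 from numerator and denominator to get the reduced form.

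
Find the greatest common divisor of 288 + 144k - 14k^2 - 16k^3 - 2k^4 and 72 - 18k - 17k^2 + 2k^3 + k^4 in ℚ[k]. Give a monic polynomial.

Repeated division with remainder:
  -2k^4 - 16k^3 - 14k^2 + 144k + 288 = (-2)(k^4 + 2k^3 - 17k^2 - 18k + 72) + (-12k^3 - 48k^2 + 108k + 432)
  k^4 + 2k^3 - 17k^2 - 18k + 72 = (-(1/12)k + 1/6)(-12k^3 - 48k^2 + 108k + 432) + (0)
Last nonzero remainder: -12k^3 - 48k^2 + 108k + 432. Dividing through by -12 gives the monic gcd k^3 + 4k^2 - 9k - 36.

-36 - 9k + 4k^2 + k^3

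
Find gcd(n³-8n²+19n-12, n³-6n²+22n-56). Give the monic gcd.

Repeated division with remainder:
  n³-8n²+19n-12 = (n³-6n²+22n-56) + (-2n²-3n+44)
  n³-6n²+22n-56 = (-(1/2)n+15/4)(-2n²-3n+44) + ((221/4)n-221)
  -2n²-3n+44 = (-(8/221)n-44/221)((221/4)n-221) + (0)
Last nonzero remainder: (221/4)n-221. Dividing through by 221/4 gives the monic gcd n-4.

n-4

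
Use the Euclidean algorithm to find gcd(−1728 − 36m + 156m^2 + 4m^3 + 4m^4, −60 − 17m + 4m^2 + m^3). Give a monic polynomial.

3 + m

By polynomial division,
  4m^4 + 4m^3 + 156m^2 − 36m − 1728 = (4m − 12)(m^3 + 4m^2 − 17m − 60) + (272m^2 − 2448)
  m^3 + 4m^2 − 17m − 60 = ((1/272)m + 1/68)(272m^2 − 2448) + (−8m − 24)
  272m^2 − 2448 = (−34m + 102)(−8m − 24) + (0)
Last nonzero remainder: −8m − 24. Dividing through by −8 gives the monic gcd m + 3.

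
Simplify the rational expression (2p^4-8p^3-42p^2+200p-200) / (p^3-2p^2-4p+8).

(2p^2-50)/(p+2)

Repeated division with remainder:
  2p^4-8p^3-42p^2+200p-200 = (2p-4)(p^3-2p^2-4p+8) + (-42p^2+168p-168)
  p^3-2p^2-4p+8 = (-(1/42)p-1/21)(-42p^2+168p-168) + (0)
Last nonzero remainder: -42p^2+168p-168. Dividing through by -42 gives the monic gcd p^2-4p+4.
Cancel p^2-4p+4 from numerator and denominator to get the reduced form.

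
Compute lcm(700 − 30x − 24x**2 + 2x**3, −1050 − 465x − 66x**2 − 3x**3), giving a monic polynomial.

24500 + 4900x − 745x**2 − 149x**3 + 5x**4 + x**5

Euclidean algorithm in ℚ[x]:
  2x**3 − 24x**2 − 30x + 700 = (−2/3)(−3x**3 − 66x**2 − 465x − 1050) + (−68x**2 − 340x)
  −3x**3 − 66x**2 − 465x − 1050 = ((3/68)x + 3/4)(−68x**2 − 340x) + (−210x − 1050)
  −68x**2 − 340x = ((34/105)x)(−210x − 1050) + (0)
Last nonzero remainder: −210x − 1050. Dividing through by −210 gives the monic gcd x + 5.
Then lcm(f, g) = f·g / gcd(f, g); expanding and making the result monic gives the answer.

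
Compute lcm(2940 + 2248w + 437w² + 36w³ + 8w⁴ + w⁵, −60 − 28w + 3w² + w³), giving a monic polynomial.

−14700 − 8300w + 63w² + 257w³ − 4w⁴ + 3w⁵ + w⁶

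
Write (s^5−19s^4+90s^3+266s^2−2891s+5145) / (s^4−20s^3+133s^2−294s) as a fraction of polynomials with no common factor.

(s^3−5s^2−29s+105)/(s^2−6s)

Euclidean algorithm in ℚ[s]:
  s^5−19s^4+90s^3+266s^2−2891s+5145 = (s+1)(s^4−20s^3+133s^2−294s) + (−23s^3+427s^2−2597s+5145)
  s^4−20s^3+133s^2−294s = (−(1/23)s+33/529)(−23s^3+427s^2−2597s+5145) + (−(3465/529)s^2+(48510/529)s−169785/529)
  −23s^3+427s^2−2597s+5145 = ((12167/3465)s−529/33)(−(3465/529)s^2+(48510/529)s−169785/529) + (0)
Last nonzero remainder: −(3465/529)s^2+(48510/529)s−169785/529. Dividing through by −3465/529 gives the monic gcd s^2−14s+49.
Cancel s^2−14s+49 from numerator and denominator to get the reduced form.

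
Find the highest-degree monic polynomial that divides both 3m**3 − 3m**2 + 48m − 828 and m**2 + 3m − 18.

Apply the Euclidean algorithm:
  3m**3 − 3m**2 + 48m − 828 = (3m − 12)(m**2 + 3m − 18) + (138m − 1044)
  m**2 + 3m − 18 = ((1/138)m + 81/1058)(138m − 1044) + (32760/529)
  138m − 1044 = ((12167/5460)m − 15341/910)(32760/529) + (0)
The last nonzero remainder is the constant 32760/529, so the polynomials are coprime and gcd = 1.

1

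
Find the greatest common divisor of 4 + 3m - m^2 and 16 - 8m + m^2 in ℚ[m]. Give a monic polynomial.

-4 + m

Repeated division with remainder:
  -m^2 + 3m + 4 = (-1)(m^2 - 8m + 16) + (-5m + 20)
  m^2 - 8m + 16 = (-(1/5)m + 4/5)(-5m + 20) + (0)
Last nonzero remainder: -5m + 20. Dividing through by -5 gives the monic gcd m - 4.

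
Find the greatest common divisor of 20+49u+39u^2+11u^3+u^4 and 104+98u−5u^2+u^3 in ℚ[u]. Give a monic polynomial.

1+u

Repeated division with remainder:
  u^4+11u^3+39u^2+49u+20 = (u+16)(u^3−5u^2+98u+104) + (21u^2−1623u−1644)
  u^3−5u^2+98u+104 = ((1/21)u+506/147)(21u^2−1623u−1644) + ((282384/49)u+282384/49)
  21u^2−1623u−1644 = ((343/94128)u−6713/23532)((282384/49)u+282384/49) + (0)
Last nonzero remainder: (282384/49)u+282384/49. Dividing through by 282384/49 gives the monic gcd u+1.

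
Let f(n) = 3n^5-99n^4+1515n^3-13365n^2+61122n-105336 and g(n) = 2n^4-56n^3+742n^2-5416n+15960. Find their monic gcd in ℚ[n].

n^3-18n^2+191n-798

Euclidean algorithm in ℚ[n]:
  3n^5-99n^4+1515n^3-13365n^2+61122n-105336 = ((3/2)n-15/2)(2n^4-56n^3+742n^2-5416n+15960) + (-18n^3+324n^2-3438n+14364)
  2n^4-56n^3+742n^2-5416n+15960 = (-(1/9)n+10/9)(-18n^3+324n^2-3438n+14364) + (0)
Last nonzero remainder: -18n^3+324n^2-3438n+14364. Dividing through by -18 gives the monic gcd n^3-18n^2+191n-798.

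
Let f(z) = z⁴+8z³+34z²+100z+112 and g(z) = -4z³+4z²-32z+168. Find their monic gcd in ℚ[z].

z²+2z+14

Repeated division with remainder:
  z⁴+8z³+34z²+100z+112 = (-(1/4)z-9/4)(-4z³+4z²-32z+168) + (35z²+70z+490)
  -4z³+4z²-32z+168 = (-(4/35)z+12/35)(35z²+70z+490) + (0)
Last nonzero remainder: 35z²+70z+490. Dividing through by 35 gives the monic gcd z²+2z+14.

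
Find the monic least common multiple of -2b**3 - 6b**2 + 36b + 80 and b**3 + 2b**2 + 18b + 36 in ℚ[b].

Apply the Euclidean algorithm:
  -2b**3 - 6b**2 + 36b + 80 = (-2)(b**3 + 2b**2 + 18b + 36) + (-2b**2 + 72b + 152)
  b**3 + 2b**2 + 18b + 36 = (-(1/2)b - 19)(-2b**2 + 72b + 152) + (1462b + 2924)
  -2b**2 + 72b + 152 = (-(1/731)b + 38/731)(1462b + 2924) + (0)
Last nonzero remainder: 1462b + 2924. Dividing through by 1462 gives the monic gcd b + 2.
Then lcm(f, g) = f·g / gcd(f, g); expanding and making the result monic gives the answer.

b**5 + 3b**4 + 14b**2 - 324b - 720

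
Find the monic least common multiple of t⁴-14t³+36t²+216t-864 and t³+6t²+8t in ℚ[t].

Euclidean algorithm in ℚ[t]:
  t⁴-14t³+36t²+216t-864 = (t-20)(t³+6t²+8t) + (148t²+376t-864)
  t³+6t²+8t = ((1/148)t+32/1369)(148t²+376t-864) + ((6912/1369)t+27648/1369)
  148t²+376t-864 = ((50653/1728)t-1369/32)((6912/1369)t+27648/1369) + (0)
Last nonzero remainder: (6912/1369)t+27648/1369. Dividing through by 6912/1369 gives the monic gcd t+4.
Then lcm(f, g) = f·g / gcd(f, g); expanding and making the result monic gives the answer.

t⁶-12t⁵+8t⁴+288t³-432t²-1728t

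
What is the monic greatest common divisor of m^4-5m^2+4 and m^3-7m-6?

m^2+3m+2

Apply the Euclidean algorithm:
  m^4-5m^2+4 = (m)(m^3-7m-6) + (2m^2+6m+4)
  m^3-7m-6 = ((1/2)m-3/2)(2m^2+6m+4) + (0)
Last nonzero remainder: 2m^2+6m+4. Dividing through by 2 gives the monic gcd m^2+3m+2.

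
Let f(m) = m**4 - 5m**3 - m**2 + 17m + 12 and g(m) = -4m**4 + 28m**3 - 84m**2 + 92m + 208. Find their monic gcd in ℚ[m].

m**2 - 3m - 4

Euclidean algorithm in ℚ[m]:
  m**4 - 5m**3 - m**2 + 17m + 12 = (-1/4)(-4m**4 + 28m**3 - 84m**2 + 92m + 208) + (2m**3 - 22m**2 + 40m + 64)
  -4m**4 + 28m**3 - 84m**2 + 92m + 208 = (-2m - 8)(2m**3 - 22m**2 + 40m + 64) + (-180m**2 + 540m + 720)
  2m**3 - 22m**2 + 40m + 64 = (-(1/90)m + 4/45)(-180m**2 + 540m + 720) + (0)
Last nonzero remainder: -180m**2 + 540m + 720. Dividing through by -180 gives the monic gcd m**2 - 3m - 4.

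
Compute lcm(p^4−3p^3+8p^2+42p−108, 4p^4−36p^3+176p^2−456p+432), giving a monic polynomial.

Repeated division with remainder:
  p^4−3p^3+8p^2+42p−108 = (1/4)(4p^4−36p^3+176p^2−456p+432) + (6p^3−36p^2+156p−216)
  4p^4−36p^3+176p^2−456p+432 = ((2/3)p−2)(6p^3−36p^2+156p−216) + (0)
Last nonzero remainder: 6p^3−36p^2+156p−216. Dividing through by 6 gives the monic gcd p^3−6p^2+26p−36.
Then lcm(f, g) = f·g / gcd(f, g); expanding and making the result monic gives the answer.

p^5−6p^4+17p^3+18p^2−234p+324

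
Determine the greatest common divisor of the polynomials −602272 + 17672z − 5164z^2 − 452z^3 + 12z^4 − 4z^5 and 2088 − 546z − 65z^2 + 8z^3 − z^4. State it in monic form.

116 − 11z + z^2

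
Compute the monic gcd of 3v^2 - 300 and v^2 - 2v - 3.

1

Repeated division with remainder:
  3v^2 - 300 = (3)(v^2 - 2v - 3) + (6v - 291)
  v^2 - 2v - 3 = ((1/6)v + 31/4)(6v - 291) + (9009/4)
  6v - 291 = ((8/3003)v - 388/3003)(9009/4) + (0)
The last nonzero remainder is the constant 9009/4, so the polynomials are coprime and gcd = 1.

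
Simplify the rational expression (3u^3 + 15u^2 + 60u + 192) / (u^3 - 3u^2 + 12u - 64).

Repeated division with remainder:
  3u^3 + 15u^2 + 60u + 192 = (3)(u^3 - 3u^2 + 12u - 64) + (24u^2 + 24u + 384)
  u^3 - 3u^2 + 12u - 64 = ((1/24)u - 1/6)(24u^2 + 24u + 384) + (0)
Last nonzero remainder: 24u^2 + 24u + 384. Dividing through by 24 gives the monic gcd u^2 + u + 16.
Cancel u^2 + u + 16 from numerator and denominator to get the reduced form.

(3u + 12)/(u - 4)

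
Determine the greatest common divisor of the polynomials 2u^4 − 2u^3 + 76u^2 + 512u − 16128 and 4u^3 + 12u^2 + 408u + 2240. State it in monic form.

u^2 − 2u + 112

Repeated division with remainder:
  2u^4 − 2u^3 + 76u^2 + 512u − 16128 = ((1/2)u − 2)(4u^3 + 12u^2 + 408u + 2240) + (−104u^2 + 208u − 11648)
  4u^3 + 12u^2 + 408u + 2240 = (−(1/26)u − 5/26)(−104u^2 + 208u − 11648) + (0)
Last nonzero remainder: −104u^2 + 208u − 11648. Dividing through by −104 gives the monic gcd u^2 − 2u + 112.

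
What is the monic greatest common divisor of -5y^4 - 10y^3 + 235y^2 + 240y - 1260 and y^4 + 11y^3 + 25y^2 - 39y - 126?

y^3 + 8y^2 + y - 42

By polynomial division,
  -5y^4 - 10y^3 + 235y^2 + 240y - 1260 = (-5)(y^4 + 11y^3 + 25y^2 - 39y - 126) + (45y^3 + 360y^2 + 45y - 1890)
  y^4 + 11y^3 + 25y^2 - 39y - 126 = ((1/45)y + 1/15)(45y^3 + 360y^2 + 45y - 1890) + (0)
Last nonzero remainder: 45y^3 + 360y^2 + 45y - 1890. Dividing through by 45 gives the monic gcd y^3 + 8y^2 + y - 42.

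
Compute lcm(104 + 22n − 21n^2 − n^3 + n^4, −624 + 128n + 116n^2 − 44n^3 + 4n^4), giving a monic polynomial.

Euclidean algorithm in ℚ[n]:
  n^4 − n^3 − 21n^2 + 22n + 104 = (1/4)(4n^4 − 44n^3 + 116n^2 + 128n − 624) + (10n^3 − 50n^2 − 10n + 260)
  4n^4 − 44n^3 + 116n^2 + 128n − 624 = ((2/5)n − 12/5)(10n^3 − 50n^2 − 10n + 260) + (0)
Last nonzero remainder: 10n^3 − 50n^2 − 10n + 260. Dividing through by 10 gives the monic gcd n^3 − 5n^2 − n + 26.
Then lcm(f, g) = f·g / gcd(f, g); expanding and making the result monic gives the answer.

−624 − 28n + 148n^2 − 15n^3 − 7n^4 + n^5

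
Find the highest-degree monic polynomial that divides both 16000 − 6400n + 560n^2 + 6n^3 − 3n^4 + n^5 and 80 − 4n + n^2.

Euclidean algorithm in ℚ[n]:
  n^5 − 3n^4 + 6n^3 + 560n^2 − 6400n + 16000 = (n^3 + n^2 − 70n + 200)(n^2 − 4n + 80) + (0)
The last nonzero remainder n^2 − 4n + 80 is already monic.

80 − 4n + n^2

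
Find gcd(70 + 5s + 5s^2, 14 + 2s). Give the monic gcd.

1

Euclidean algorithm in ℚ[s]:
  5s^2 + 5s + 70 = ((5/2)s - 15)(2s + 14) + (280)
  2s + 14 = ((1/140)s + 1/20)(280) + (0)
The last nonzero remainder is the constant 280, so the polynomials are coprime and gcd = 1.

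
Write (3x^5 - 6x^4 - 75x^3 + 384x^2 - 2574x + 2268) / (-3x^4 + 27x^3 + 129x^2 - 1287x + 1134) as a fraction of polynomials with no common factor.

(-x^2 + 2x - 18)/(x - 9)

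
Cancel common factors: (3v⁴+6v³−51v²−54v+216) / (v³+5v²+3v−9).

Repeated division with remainder:
  3v⁴+6v³−51v²−54v+216 = (3v−9)(v³+5v²+3v−9) + (−15v²+135)
  v³+5v²+3v−9 = (−(1/15)v−1/3)(−15v²+135) + (12v+36)
  −15v²+135 = (−(5/4)v+15/4)(12v+36) + (0)
Last nonzero remainder: 12v+36. Dividing through by 12 gives the monic gcd v+3.
Cancel v+3 from numerator and denominator to get the reduced form.

(3v³−3v²−42v+72)/(v²+2v−3)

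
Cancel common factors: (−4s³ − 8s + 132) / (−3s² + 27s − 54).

Repeated division with remainder:
  −4s³ − 8s + 132 = ((4/3)s + 12)(−3s² + 27s − 54) + (−260s + 780)
  −3s² + 27s − 54 = ((3/260)s − 9/130)(−260s + 780) + (0)
Last nonzero remainder: −260s + 780. Dividing through by −260 gives the monic gcd s − 3.
Cancel s − 3 from numerator and denominator to get the reduced form.

(4s² + 12s + 44)/(3s − 18)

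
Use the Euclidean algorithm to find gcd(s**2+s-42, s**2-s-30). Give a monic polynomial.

Repeated division with remainder:
  s**2+s-42 = (s**2-s-30) + (2s-12)
  s**2-s-30 = ((1/2)s+5/2)(2s-12) + (0)
Last nonzero remainder: 2s-12. Dividing through by 2 gives the monic gcd s-6.

s-6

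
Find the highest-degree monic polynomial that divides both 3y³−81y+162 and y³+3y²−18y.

Apply the Euclidean algorithm:
  3y³−81y+162 = (3)(y³+3y²−18y) + (−9y²−27y+162)
  y³+3y²−18y = (−(1/9)y)(−9y²−27y+162) + (0)
Last nonzero remainder: −9y²−27y+162. Dividing through by −9 gives the monic gcd y²+3y−18.

y²+3y−18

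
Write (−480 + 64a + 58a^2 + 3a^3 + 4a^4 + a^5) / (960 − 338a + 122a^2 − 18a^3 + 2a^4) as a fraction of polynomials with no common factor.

Repeated division with remainder:
  a^5 + 4a^4 + 3a^3 + 58a^2 + 64a − 480 = ((1/2)a + 13/2)(2a^4 − 18a^3 + 122a^2 − 338a + 960) + (59a^3 − 566a^2 + 1781a − 6720)
  2a^4 − 18a^3 + 122a^2 − 338a + 960 = ((2/59)a + 70/3481)(59a^3 − 566a^2 + 1781a − 6720) + ((254144/3481)a^2 − (508288/3481)a + 3812160/3481)
  59a^3 − 566a^2 + 1781a − 6720 = ((205379/254144)a − 24367/3971)((254144/3481)a^2 − (508288/3481)a + 3812160/3481) + (0)
Last nonzero remainder: (254144/3481)a^2 − (508288/3481)a + 3812160/3481. Dividing through by 254144/3481 gives the monic gcd a^2 − 2a + 15.
Cancel a^2 − 2a + 15 from numerator and denominator to get the reduced form.

(−32 + 6a^2 + a^3)/(64 − 14a + 2a^2)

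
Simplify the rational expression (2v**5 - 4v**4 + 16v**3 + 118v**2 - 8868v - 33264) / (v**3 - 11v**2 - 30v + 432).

(2v**3 + 2v**2 + 130v + 616)/(v - 8)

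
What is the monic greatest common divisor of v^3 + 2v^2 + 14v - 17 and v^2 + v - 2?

v - 1

Repeated division with remainder:
  v^3 + 2v^2 + 14v - 17 = (v + 1)(v^2 + v - 2) + (15v - 15)
  v^2 + v - 2 = ((1/15)v + 2/15)(15v - 15) + (0)
Last nonzero remainder: 15v - 15. Dividing through by 15 gives the monic gcd v - 1.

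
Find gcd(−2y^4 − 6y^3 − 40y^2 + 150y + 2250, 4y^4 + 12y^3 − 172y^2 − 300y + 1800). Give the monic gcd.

y^2 − 25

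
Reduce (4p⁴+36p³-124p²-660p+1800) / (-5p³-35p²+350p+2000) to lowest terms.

(-4p²+24p-36)/(5p-40)

Repeated division with remainder:
  4p⁴+36p³-124p²-660p+1800 = (-(4/5)p-8/5)(-5p³-35p²+350p+2000) + (100p²+1500p+5000)
  -5p³-35p²+350p+2000 = (-(1/20)p+2/5)(100p²+1500p+5000) + (0)
Last nonzero remainder: 100p²+1500p+5000. Dividing through by 100 gives the monic gcd p²+15p+50.
Cancel p²+15p+50 from numerator and denominator to get the reduced form.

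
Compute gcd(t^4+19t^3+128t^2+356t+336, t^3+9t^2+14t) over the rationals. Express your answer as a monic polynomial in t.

t^2+9t+14

Repeated division with remainder:
  t^4+19t^3+128t^2+356t+336 = (t+10)(t^3+9t^2+14t) + (24t^2+216t+336)
  t^3+9t^2+14t = ((1/24)t)(24t^2+216t+336) + (0)
Last nonzero remainder: 24t^2+216t+336. Dividing through by 24 gives the monic gcd t^2+9t+14.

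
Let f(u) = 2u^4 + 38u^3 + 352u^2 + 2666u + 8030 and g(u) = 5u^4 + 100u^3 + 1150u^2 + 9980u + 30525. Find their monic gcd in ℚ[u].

By polynomial division,
  2u^4 + 38u^3 + 352u^2 + 2666u + 8030 = (2/5)(5u^4 + 100u^3 + 1150u^2 + 9980u + 30525) + (−2u^3 − 108u^2 − 1326u − 4180)
  5u^4 + 100u^3 + 1150u^2 + 9980u + 30525 = (−(5/2)u + 85)(−2u^3 − 108u^2 − 1326u − 4180) + (7015u^2 + 112240u + 385825)
  −2u^3 − 108u^2 − 1326u − 4180 = (−(2/7015)u − 76/7015)(7015u^2 + 112240u + 385825) + (0)
Last nonzero remainder: 7015u^2 + 112240u + 385825. Dividing through by 7015 gives the monic gcd u^2 + 16u + 55.

u^2 + 16u + 55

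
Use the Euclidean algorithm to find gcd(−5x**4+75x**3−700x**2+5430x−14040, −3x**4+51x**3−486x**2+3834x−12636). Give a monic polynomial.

Repeated division with remainder:
  −5x**4+75x**3−700x**2+5430x−14040 = (5/3)(−3x**4+51x**3−486x**2+3834x−12636) + (−10x**3+110x**2−960x+7020)
  −3x**4+51x**3−486x**2+3834x−12636 = ((3/10)x−9/5)(−10x**3+110x**2−960x+7020) + (0)
Last nonzero remainder: −10x**3+110x**2−960x+7020. Dividing through by −10 gives the monic gcd x**3−11x**2+96x−702.

x**3−11x**2+96x−702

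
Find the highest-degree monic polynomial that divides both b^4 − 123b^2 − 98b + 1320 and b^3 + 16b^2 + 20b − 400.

b + 10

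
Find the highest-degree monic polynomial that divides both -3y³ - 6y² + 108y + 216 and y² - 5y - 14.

Repeated division with remainder:
  -3y³ - 6y² + 108y + 216 = (-3y - 21)(y² - 5y - 14) + (-39y - 78)
  y² - 5y - 14 = (-(1/39)y + 7/39)(-39y - 78) + (0)
Last nonzero remainder: -39y - 78. Dividing through by -39 gives the monic gcd y + 2.

y + 2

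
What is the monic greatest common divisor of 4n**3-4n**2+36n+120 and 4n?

1

Repeated division with remainder:
  4n**3-4n**2+36n+120 = (n**2-n+9)(4n) + (120)
  4n = ((1/30)n)(120) + (0)
The last nonzero remainder is the constant 120, so the polynomials are coprime and gcd = 1.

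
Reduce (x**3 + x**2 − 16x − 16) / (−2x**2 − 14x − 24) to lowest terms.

(−x**2 + 3x + 4)/(2x + 6)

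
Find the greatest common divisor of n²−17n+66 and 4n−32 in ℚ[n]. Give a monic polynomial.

1

Euclidean algorithm in ℚ[n]:
  n²−17n+66 = ((1/4)n−9/4)(4n−32) + (−6)
  4n−32 = (−(2/3)n+16/3)(−6) + (0)
The last nonzero remainder is the constant −6, so the polynomials are coprime and gcd = 1.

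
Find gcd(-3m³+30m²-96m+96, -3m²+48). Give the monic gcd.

Apply the Euclidean algorithm:
  -3m³+30m²-96m+96 = (m-10)(-3m²+48) + (-144m+576)
  -3m²+48 = ((1/48)m+1/12)(-144m+576) + (0)
Last nonzero remainder: -144m+576. Dividing through by -144 gives the monic gcd m-4.

m-4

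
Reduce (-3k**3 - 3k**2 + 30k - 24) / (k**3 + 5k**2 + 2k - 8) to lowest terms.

Euclidean algorithm in ℚ[k]:
  -3k**3 - 3k**2 + 30k - 24 = (-3)(k**3 + 5k**2 + 2k - 8) + (12k**2 + 36k - 48)
  k**3 + 5k**2 + 2k - 8 = ((1/12)k + 1/6)(12k**2 + 36k - 48) + (0)
Last nonzero remainder: 12k**2 + 36k - 48. Dividing through by 12 gives the monic gcd k**2 + 3k - 4.
Cancel k**2 + 3k - 4 from numerator and denominator to get the reduced form.

(-3k + 6)/(k + 2)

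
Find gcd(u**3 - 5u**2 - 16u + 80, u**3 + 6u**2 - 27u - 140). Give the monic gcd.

Euclidean algorithm in ℚ[u]:
  u**3 - 5u**2 - 16u + 80 = (u**3 + 6u**2 - 27u - 140) + (-11u**2 + 11u + 220)
  u**3 + 6u**2 - 27u - 140 = (-(1/11)u - 7/11)(-11u**2 + 11u + 220) + (0)
Last nonzero remainder: -11u**2 + 11u + 220. Dividing through by -11 gives the monic gcd u**2 - u - 20.

u**2 - u - 20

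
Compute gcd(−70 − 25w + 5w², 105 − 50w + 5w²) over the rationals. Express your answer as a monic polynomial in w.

−7 + w

Euclidean algorithm in ℚ[w]:
  5w² − 25w − 70 = (5w² − 50w + 105) + (25w − 175)
  5w² − 50w + 105 = ((1/5)w − 3/5)(25w − 175) + (0)
Last nonzero remainder: 25w − 175. Dividing through by 25 gives the monic gcd w − 7.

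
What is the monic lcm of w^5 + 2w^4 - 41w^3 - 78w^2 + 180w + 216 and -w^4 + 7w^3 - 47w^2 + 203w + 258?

By polynomial division,
  w^5 + 2w^4 - 41w^3 - 78w^2 + 180w + 216 = (-w - 9)(-w^4 + 7w^3 - 47w^2 + 203w + 258) + (-25w^3 - 298w^2 + 2265w + 2538)
  -w^4 + 7w^3 - 47w^2 + 203w + 258 = ((1/25)w - 473/625)(-25w^3 - 298w^2 + 2265w + 2538) + (-(226954/625)w^2 + (226954/125)w + 1361724/625)
  -25w^3 - 298w^2 + 2265w + 2538 = ((15625/226954)w + 264375/226954)(-(226954/625)w^2 + (226954/125)w + 1361724/625) + (0)
Last nonzero remainder: -(226954/625)w^2 + (226954/125)w + 1361724/625. Dividing through by -226954/625 gives the monic gcd w^2 - 5w - 6.
Then lcm(f, g) = f·g / gcd(f, g); expanding and making the result monic gives the answer.

w^7 - 2w^5 + 90w^4 - 1427w^3 - 3498w^2 + 7308w + 9288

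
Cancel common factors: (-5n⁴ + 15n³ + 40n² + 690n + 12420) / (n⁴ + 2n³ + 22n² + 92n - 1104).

Repeated division with remainder:
  -5n⁴ + 15n³ + 40n² + 690n + 12420 = (-5)(n⁴ + 2n³ + 22n² + 92n - 1104) + (25n³ + 150n² + 1150n + 6900)
  n⁴ + 2n³ + 22n² + 92n - 1104 = ((1/25)n - 4/25)(25n³ + 150n² + 1150n + 6900) + (0)
Last nonzero remainder: 25n³ + 150n² + 1150n + 6900. Dividing through by 25 gives the monic gcd n³ + 6n² + 46n + 276.
Cancel n³ + 6n² + 46n + 276 from numerator and denominator to get the reduced form.

(-5n + 45)/(n - 4)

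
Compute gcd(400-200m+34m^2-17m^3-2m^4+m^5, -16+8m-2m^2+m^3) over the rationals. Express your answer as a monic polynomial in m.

-16+8m-2m^2+m^3

Euclidean algorithm in ℚ[m]:
  m^5-2m^4-17m^3+34m^2-200m+400 = (m^2-25)(m^3-2m^2+8m-16) + (0)
The last nonzero remainder m^3-2m^2+8m-16 is already monic.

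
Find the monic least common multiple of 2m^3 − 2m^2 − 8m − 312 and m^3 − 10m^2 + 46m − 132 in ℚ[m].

Apply the Euclidean algorithm:
  2m^3 − 2m^2 − 8m − 312 = (2)(m^3 − 10m^2 + 46m − 132) + (18m^2 − 100m − 48)
  m^3 − 10m^2 + 46m − 132 = ((1/18)m − 20/81)(18m^2 − 100m − 48) + ((1942/81)m − 3884/27)
  18m^2 − 100m − 48 = ((729/971)m + 324/971)((1942/81)m − 3884/27) + (0)
Last nonzero remainder: (1942/81)m − 3884/27. Dividing through by 1942/81 gives the monic gcd m − 6.
Then lcm(f, g) = f·g / gcd(f, g); expanding and making the result monic gives the answer.

m^5 − 5m^4 + 22m^3 − 162m^2 + 536m − 3432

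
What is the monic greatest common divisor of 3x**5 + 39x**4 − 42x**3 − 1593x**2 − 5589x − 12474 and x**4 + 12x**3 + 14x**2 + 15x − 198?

Repeated division with remainder:
  3x**5 + 39x**4 − 42x**3 − 1593x**2 − 5589x − 12474 = (3x + 3)(x**4 + 12x**3 + 14x**2 + 15x − 198) + (−120x**3 − 1680x**2 − 5040x − 11880)
  x**4 + 12x**3 + 14x**2 + 15x − 198 = (−(1/120)x + 1/60)(−120x**3 − 1680x**2 − 5040x − 11880) + (0)
Last nonzero remainder: −120x**3 − 1680x**2 − 5040x − 11880. Dividing through by −120 gives the monic gcd x**3 + 14x**2 + 42x + 99.

x**3 + 14x**2 + 42x + 99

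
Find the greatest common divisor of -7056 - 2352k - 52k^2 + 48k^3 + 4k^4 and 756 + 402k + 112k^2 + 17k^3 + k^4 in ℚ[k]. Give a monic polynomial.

42 + 13k + k^2

Repeated division with remainder:
  4k^4 + 48k^3 - 52k^2 - 2352k - 7056 = (4)(k^4 + 17k^3 + 112k^2 + 402k + 756) + (-20k^3 - 500k^2 - 3960k - 10080)
  k^4 + 17k^3 + 112k^2 + 402k + 756 = (-(1/20)k + 2/5)(-20k^3 - 500k^2 - 3960k - 10080) + (114k^2 + 1482k + 4788)
  -20k^3 - 500k^2 - 3960k - 10080 = (-(10/57)k - 40/19)(114k^2 + 1482k + 4788) + (0)
Last nonzero remainder: 114k^2 + 1482k + 4788. Dividing through by 114 gives the monic gcd k^2 + 13k + 42.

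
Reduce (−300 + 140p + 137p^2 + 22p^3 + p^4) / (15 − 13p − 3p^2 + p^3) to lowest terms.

(100 + 20p + p^2)/(−5 + p)

Repeated division with remainder:
  p^4 + 22p^3 + 137p^2 + 140p − 300 = (p + 25)(p^3 − 3p^2 − 13p + 15) + (225p^2 + 450p − 675)
  p^3 − 3p^2 − 13p + 15 = ((1/225)p − 1/45)(225p^2 + 450p − 675) + (0)
Last nonzero remainder: 225p^2 + 450p − 675. Dividing through by 225 gives the monic gcd p^2 + 2p − 3.
Cancel p^2 + 2p − 3 from numerator and denominator to get the reduced form.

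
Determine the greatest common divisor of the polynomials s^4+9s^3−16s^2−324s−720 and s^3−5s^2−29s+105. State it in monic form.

By polynomial division,
  s^4+9s^3−16s^2−324s−720 = (s+14)(s^3−5s^2−29s+105) + (83s^2−23s−2190)
  s^3−5s^2−29s+105 = ((1/83)s−392/6889)(83s^2−23s−2190) + (−(27027/6889)s−135135/6889)
  83s^2−23s−2190 = (−(571787/27027)s+1005794/9009)(−(27027/6889)s−135135/6889) + (0)
Last nonzero remainder: −(27027/6889)s−135135/6889. Dividing through by −27027/6889 gives the monic gcd s+5.

s+5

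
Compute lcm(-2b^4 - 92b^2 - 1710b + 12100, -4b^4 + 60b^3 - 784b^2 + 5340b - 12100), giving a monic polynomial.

b^5 - 5b^4 + 46b^3 + 625b^2 - 10325b + 30250

Apply the Euclidean algorithm:
  -2b^4 - 92b^2 - 1710b + 12100 = (1/2)(-4b^4 + 60b^3 - 784b^2 + 5340b - 12100) + (-30b^3 + 300b^2 - 4380b + 18150)
  -4b^4 + 60b^3 - 784b^2 + 5340b - 12100 = ((2/15)b - 2/3)(-30b^3 + 300b^2 - 4380b + 18150) + (0)
Last nonzero remainder: -30b^3 + 300b^2 - 4380b + 18150. Dividing through by -30 gives the monic gcd b^3 - 10b^2 + 146b - 605.
Then lcm(f, g) = f·g / gcd(f, g); expanding and making the result monic gives the answer.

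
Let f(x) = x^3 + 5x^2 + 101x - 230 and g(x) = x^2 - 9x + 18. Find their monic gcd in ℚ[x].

Euclidean algorithm in ℚ[x]:
  x^3 + 5x^2 + 101x - 230 = (x + 14)(x^2 - 9x + 18) + (209x - 482)
  x^2 - 9x + 18 = ((1/209)x - 1399/43681)(209x - 482) + (111940/43681)
  209x - 482 = ((9129329/111940)x - 10527121/55970)(111940/43681) + (0)
The last nonzero remainder is the constant 111940/43681, so the polynomials are coprime and gcd = 1.

1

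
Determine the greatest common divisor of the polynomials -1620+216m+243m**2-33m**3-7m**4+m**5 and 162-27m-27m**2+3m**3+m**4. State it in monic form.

Repeated division with remainder:
  m**5-7m**4-33m**3+243m**2+216m-1620 = (m-10)(m**4+3m**3-27m**2-27m+162) + (24m**3-216m)
  m**4+3m**3-27m**2-27m+162 = ((1/24)m+1/8)(24m**3-216m) + (-18m**2+162)
  24m**3-216m = (-(4/3)m)(-18m**2+162) + (0)
Last nonzero remainder: -18m**2+162. Dividing through by -18 gives the monic gcd m**2-9.

-9+m**2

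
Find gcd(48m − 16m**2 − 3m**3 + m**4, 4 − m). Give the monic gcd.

Euclidean algorithm in ℚ[m]:
  m**4 − 3m**3 − 16m**2 + 48m = (−m**3 − m**2 + 12m)(−m + 4) + (0)
Last nonzero remainder: −m + 4. Dividing through by −1 gives the monic gcd m − 4.

−4 + m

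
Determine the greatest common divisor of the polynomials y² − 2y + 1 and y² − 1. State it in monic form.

y − 1

Euclidean algorithm in ℚ[y]:
  y² − 2y + 1 = (y² − 1) + (−2y + 2)
  y² − 1 = (−(1/2)y − 1/2)(−2y + 2) + (0)
Last nonzero remainder: −2y + 2. Dividing through by −2 gives the monic gcd y − 1.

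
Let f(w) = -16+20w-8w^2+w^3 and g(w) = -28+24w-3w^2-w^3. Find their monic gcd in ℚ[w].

Euclidean algorithm in ℚ[w]:
  w^3-8w^2+20w-16 = (-1)(-w^3-3w^2+24w-28) + (-11w^2+44w-44)
  -w^3-3w^2+24w-28 = ((1/11)w+7/11)(-11w^2+44w-44) + (0)
Last nonzero remainder: -11w^2+44w-44. Dividing through by -11 gives the monic gcd w^2-4w+4.

4-4w+w^2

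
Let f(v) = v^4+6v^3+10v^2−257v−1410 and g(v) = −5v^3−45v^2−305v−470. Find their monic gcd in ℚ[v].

v^2+7v+47

By polynomial division,
  v^4+6v^3+10v^2−257v−1410 = (−(1/5)v+3/5)(−5v^3−45v^2−305v−470) + (−24v^2−168v−1128)
  −5v^3−45v^2−305v−470 = ((5/24)v+5/12)(−24v^2−168v−1128) + (0)
Last nonzero remainder: −24v^2−168v−1128. Dividing through by −24 gives the monic gcd v^2+7v+47.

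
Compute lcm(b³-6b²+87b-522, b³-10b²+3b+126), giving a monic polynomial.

b⁵-10b⁴+90b³-744b²+261b+10962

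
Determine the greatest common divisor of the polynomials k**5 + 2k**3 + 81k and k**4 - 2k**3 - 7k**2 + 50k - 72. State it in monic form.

Repeated division with remainder:
  k**5 + 2k**3 + 81k = (k + 2)(k**4 - 2k**3 - 7k**2 + 50k - 72) + (13k**3 - 36k**2 + 53k + 144)
  k**4 - 2k**3 - 7k**2 + 50k - 72 = ((1/13)k + 10/169)(13k**3 - 36k**2 + 53k + 144) + (-(1512/169)k**2 + (6048/169)k - 13608/169)
  13k**3 - 36k**2 + 53k + 144 = (-(2197/1512)k - 338/189)(-(1512/169)k**2 + (6048/169)k - 13608/169) + (0)
Last nonzero remainder: -(1512/169)k**2 + (6048/169)k - 13608/169. Dividing through by -1512/169 gives the monic gcd k**2 - 4k + 9.

k**2 - 4k + 9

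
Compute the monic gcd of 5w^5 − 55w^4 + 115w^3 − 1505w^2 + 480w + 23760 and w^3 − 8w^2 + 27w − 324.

By polynomial division,
  5w^5 − 55w^4 + 115w^3 − 1505w^2 + 480w + 23760 = (5w^2 − 15w − 140)(w^3 − 8w^2 + 27w − 324) + (−600w^2 − 600w − 21600)
  w^3 − 8w^2 + 27w − 324 = (−(1/600)w + 3/200)(−600w^2 − 600w − 21600) + (0)
Last nonzero remainder: −600w^2 − 600w − 21600. Dividing through by −600 gives the monic gcd w^2 + w + 36.

w^2 + w + 36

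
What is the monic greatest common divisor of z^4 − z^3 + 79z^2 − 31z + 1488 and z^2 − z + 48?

Euclidean algorithm in ℚ[z]:
  z^4 − z^3 + 79z^2 − 31z + 1488 = (z^2 + 31)(z^2 − z + 48) + (0)
The last nonzero remainder z^2 − z + 48 is already monic.

z^2 − z + 48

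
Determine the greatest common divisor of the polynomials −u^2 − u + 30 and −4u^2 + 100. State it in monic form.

u − 5

By polynomial division,
  −u^2 − u + 30 = (1/4)(−4u^2 + 100) + (−u + 5)
  −4u^2 + 100 = (4u + 20)(−u + 5) + (0)
Last nonzero remainder: −u + 5. Dividing through by −1 gives the monic gcd u − 5.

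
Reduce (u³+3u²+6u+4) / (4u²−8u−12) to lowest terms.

(u²+2u+4)/(4u−12)

Euclidean algorithm in ℚ[u]:
  u³+3u²+6u+4 = ((1/4)u+5/4)(4u²−8u−12) + (19u+19)
  4u²−8u−12 = ((4/19)u−12/19)(19u+19) + (0)
Last nonzero remainder: 19u+19. Dividing through by 19 gives the monic gcd u+1.
Cancel u+1 from numerator and denominator to get the reduced form.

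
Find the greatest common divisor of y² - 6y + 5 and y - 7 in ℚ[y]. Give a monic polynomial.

1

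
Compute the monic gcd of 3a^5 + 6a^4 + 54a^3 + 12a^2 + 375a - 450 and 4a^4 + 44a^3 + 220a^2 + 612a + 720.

a^2 + 4a + 15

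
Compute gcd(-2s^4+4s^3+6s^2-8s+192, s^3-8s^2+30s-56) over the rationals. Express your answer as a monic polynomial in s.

s-4

Euclidean algorithm in ℚ[s]:
  -2s^4+4s^3+6s^2-8s+192 = (-2s-12)(s^3-8s^2+30s-56) + (-30s^2+240s-480)
  s^3-8s^2+30s-56 = (-(1/30)s)(-30s^2+240s-480) + (14s-56)
  -30s^2+240s-480 = (-(15/7)s+60/7)(14s-56) + (0)
Last nonzero remainder: 14s-56. Dividing through by 14 gives the monic gcd s-4.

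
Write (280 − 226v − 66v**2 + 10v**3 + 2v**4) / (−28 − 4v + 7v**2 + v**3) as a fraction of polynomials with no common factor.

(40 − 38v − 4v**2 + 2v**3)/(−4 + v**2)

Apply the Euclidean algorithm:
  2v**4 + 10v**3 − 66v**2 − 226v + 280 = (2v − 4)(v**3 + 7v**2 − 4v − 28) + (−30v**2 − 186v + 168)
  v**3 + 7v**2 − 4v − 28 = (−(1/30)v − 2/75)(−30v**2 − 186v + 168) + (−(84/25)v − 588/25)
  −30v**2 − 186v + 168 = ((125/14)v − 50/7)(−(84/25)v − 588/25) + (0)
Last nonzero remainder: −(84/25)v − 588/25. Dividing through by −84/25 gives the monic gcd v + 7.
Cancel v + 7 from numerator and denominator to get the reduced form.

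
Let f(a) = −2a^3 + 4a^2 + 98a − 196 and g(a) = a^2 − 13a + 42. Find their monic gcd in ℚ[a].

a − 7

Repeated division with remainder:
  −2a^3 + 4a^2 + 98a − 196 = (−2a − 22)(a^2 − 13a + 42) + (−104a + 728)
  a^2 − 13a + 42 = (−(1/104)a + 3/52)(−104a + 728) + (0)
Last nonzero remainder: −104a + 728. Dividing through by −104 gives the monic gcd a − 7.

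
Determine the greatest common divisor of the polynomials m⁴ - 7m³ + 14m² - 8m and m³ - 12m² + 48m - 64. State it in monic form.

m - 4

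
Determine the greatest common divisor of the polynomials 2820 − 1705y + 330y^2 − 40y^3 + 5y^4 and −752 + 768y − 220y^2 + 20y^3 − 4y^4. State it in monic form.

47 − y + y^2

Repeated division with remainder:
  5y^4 − 40y^3 + 330y^2 − 1705y + 2820 = (−5/4)(−4y^4 + 20y^3 − 220y^2 + 768y − 752) + (−15y^3 + 55y^2 − 745y + 1880)
  −4y^4 + 20y^3 − 220y^2 + 768y − 752 = ((4/15)y − 16/45)(−15y^3 + 55y^2 − 745y + 1880) + (−(16/9)y^2 + (16/9)y − 752/9)
  −15y^3 + 55y^2 − 745y + 1880 = ((135/16)y − 45/2)(−(16/9)y^2 + (16/9)y − 752/9) + (0)
Last nonzero remainder: −(16/9)y^2 + (16/9)y − 752/9. Dividing through by −16/9 gives the monic gcd y^2 − y + 47.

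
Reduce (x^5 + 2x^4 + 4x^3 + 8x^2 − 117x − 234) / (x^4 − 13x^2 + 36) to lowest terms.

(x^2 + 13)/(x − 2)

Euclidean algorithm in ℚ[x]:
  x^5 + 2x^4 + 4x^3 + 8x^2 − 117x − 234 = (x + 2)(x^4 − 13x^2 + 36) + (17x^3 + 34x^2 − 153x − 306)
  x^4 − 13x^2 + 36 = ((1/17)x − 2/17)(17x^3 + 34x^2 − 153x − 306) + (0)
Last nonzero remainder: 17x^3 + 34x^2 − 153x − 306. Dividing through by 17 gives the monic gcd x^3 + 2x^2 − 9x − 18.
Cancel x^3 + 2x^2 − 9x − 18 from numerator and denominator to get the reduced form.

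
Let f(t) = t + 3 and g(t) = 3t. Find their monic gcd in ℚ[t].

1

By polynomial division,
  t + 3 = (1/3)(3t) + (3)
  3t = (t)(3) + (0)
The last nonzero remainder is the constant 3, so the polynomials are coprime and gcd = 1.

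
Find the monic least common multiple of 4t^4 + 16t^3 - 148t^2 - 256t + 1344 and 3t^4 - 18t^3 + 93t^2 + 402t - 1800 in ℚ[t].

t^6 - 3t^5 - 15t^4 + 395t^3 - 1066t^2 - 5552t + 16800

Repeated division with remainder:
  4t^4 + 16t^3 - 148t^2 - 256t + 1344 = (4/3)(3t^4 - 18t^3 + 93t^2 + 402t - 1800) + (40t^3 - 272t^2 - 792t + 3744)
  3t^4 - 18t^3 + 93t^2 + 402t - 1800 = ((3/40)t + 3/50)(40t^3 - 272t^2 - 792t + 3744) + ((4218/25)t^2 + (4218/25)t - 50616/25)
  40t^3 - 272t^2 - 792t + 3744 = ((500/2109)t - 1300/703)((4218/25)t^2 + (4218/25)t - 50616/25) + (0)
Last nonzero remainder: (4218/25)t^2 + (4218/25)t - 50616/25. Dividing through by 4218/25 gives the monic gcd t^2 + t - 12.
Then lcm(f, g) = f·g / gcd(f, g); expanding and making the result monic gives the answer.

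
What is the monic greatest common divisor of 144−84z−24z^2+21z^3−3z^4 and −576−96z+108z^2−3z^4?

By polynomial division,
  −3z^4+21z^3−24z^2−84z+144 = (−3z^4+108z^2−96z−576) + (21z^3−132z^2+12z+720)
  −3z^4+108z^2−96z−576 = (−(1/7)z−44/49)(21z^3−132z^2+12z+720) + (−(432/49)z^2+(864/49)z+3456/49)
  21z^3−132z^2+12z+720 = (−(343/144)z+245/24)(−(432/49)z^2+(864/49)z+3456/49) + (0)
Last nonzero remainder: −(432/49)z^2+(864/49)z+3456/49. Dividing through by −432/49 gives the monic gcd z^2−2z−8.

−8−2z+z^2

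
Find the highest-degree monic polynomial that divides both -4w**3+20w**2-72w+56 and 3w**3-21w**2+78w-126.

w**2-4w+14

Euclidean algorithm in ℚ[w]:
  -4w**3+20w**2-72w+56 = (-4/3)(3w**3-21w**2+78w-126) + (-8w**2+32w-112)
  3w**3-21w**2+78w-126 = (-(3/8)w+9/8)(-8w**2+32w-112) + (0)
Last nonzero remainder: -8w**2+32w-112. Dividing through by -8 gives the monic gcd w**2-4w+14.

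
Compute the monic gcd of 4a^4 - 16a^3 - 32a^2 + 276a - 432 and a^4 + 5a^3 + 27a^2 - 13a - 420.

Apply the Euclidean algorithm:
  4a^4 - 16a^3 - 32a^2 + 276a - 432 = (4)(a^4 + 5a^3 + 27a^2 - 13a - 420) + (-36a^3 - 140a^2 + 328a + 1248)
  a^4 + 5a^3 + 27a^2 - 13a - 420 = (-(1/36)a - 5/162)(-36a^3 - 140a^2 + 328a + 1248) + ((2575/81)a^2 + (2575/81)a - 10300/27)
  -36a^3 - 140a^2 + 328a + 1248 = (-(2916/2575)a - 8424/2575)((2575/81)a^2 + (2575/81)a - 10300/27) + (0)
Last nonzero remainder: (2575/81)a^2 + (2575/81)a - 10300/27. Dividing through by 2575/81 gives the monic gcd a^2 + a - 12.

a^2 + a - 12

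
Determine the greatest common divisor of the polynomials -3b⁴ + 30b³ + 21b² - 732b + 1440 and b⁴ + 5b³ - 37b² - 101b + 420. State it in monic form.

b³ - 2b² - 23b + 60

Apply the Euclidean algorithm:
  -3b⁴ + 30b³ + 21b² - 732b + 1440 = (-3)(b⁴ + 5b³ - 37b² - 101b + 420) + (45b³ - 90b² - 1035b + 2700)
  b⁴ + 5b³ - 37b² - 101b + 420 = ((1/45)b + 7/45)(45b³ - 90b² - 1035b + 2700) + (0)
Last nonzero remainder: 45b³ - 90b² - 1035b + 2700. Dividing through by 45 gives the monic gcd b³ - 2b² - 23b + 60.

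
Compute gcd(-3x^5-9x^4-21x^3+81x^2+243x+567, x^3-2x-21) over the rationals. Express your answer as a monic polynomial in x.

Euclidean algorithm in ℚ[x]:
  -3x^5-9x^4-21x^3+81x^2+243x+567 = (-3x^2-9x-27)(x^3-2x-21) + (0)
The last nonzero remainder x^3-2x-21 is already monic.

x^3-2x-21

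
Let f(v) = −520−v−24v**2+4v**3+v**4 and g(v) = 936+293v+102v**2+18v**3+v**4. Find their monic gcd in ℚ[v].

Euclidean algorithm in ℚ[v]:
  v**4+4v**3−24v**2−v−520 = (v**4+18v**3+102v**2+293v+936) + (−14v**3−126v**2−294v−1456)
  v**4+18v**3+102v**2+293v+936 = (−(1/14)v−9/14)(−14v**3−126v**2−294v−1456) + (0)
Last nonzero remainder: −14v**3−126v**2−294v−1456. Dividing through by −14 gives the monic gcd v**3+9v**2+21v+104.

104+21v+9v**2+v**3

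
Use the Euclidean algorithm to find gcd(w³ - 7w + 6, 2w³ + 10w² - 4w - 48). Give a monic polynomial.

Repeated division with remainder:
  w³ - 7w + 6 = (1/2)(2w³ + 10w² - 4w - 48) + (-5w² - 5w + 30)
  2w³ + 10w² - 4w - 48 = (-(2/5)w - 8/5)(-5w² - 5w + 30) + (0)
Last nonzero remainder: -5w² - 5w + 30. Dividing through by -5 gives the monic gcd w² + w - 6.

w² + w - 6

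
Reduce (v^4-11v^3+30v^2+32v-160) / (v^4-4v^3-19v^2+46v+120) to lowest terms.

(v-4)/(v+3)

By polynomial division,
  v^4-11v^3+30v^2+32v-160 = (v^4-4v^3-19v^2+46v+120) + (-7v^3+49v^2-14v-280)
  v^4-4v^3-19v^2+46v+120 = (-(1/7)v-3/7)(-7v^3+49v^2-14v-280) + (0)
Last nonzero remainder: -7v^3+49v^2-14v-280. Dividing through by -7 gives the monic gcd v^3-7v^2+2v+40.
Cancel v^3-7v^2+2v+40 from numerator and denominator to get the reduced form.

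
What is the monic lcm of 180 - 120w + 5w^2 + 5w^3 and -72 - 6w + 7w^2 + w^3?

Apply the Euclidean algorithm:
  5w^3 + 5w^2 - 120w + 180 = (5)(w^3 + 7w^2 - 6w - 72) + (-30w^2 - 90w + 540)
  w^3 + 7w^2 - 6w - 72 = (-(1/30)w - 2/15)(-30w^2 - 90w + 540) + (0)
Last nonzero remainder: -30w^2 - 90w + 540. Dividing through by -30 gives the monic gcd w^2 + 3w - 18.
Then lcm(f, g) = f·g / gcd(f, g); expanding and making the result monic gives the answer.

144 - 60w - 20w^2 + 5w^3 + w^4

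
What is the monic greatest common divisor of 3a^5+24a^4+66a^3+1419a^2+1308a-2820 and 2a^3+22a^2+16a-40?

Euclidean algorithm in ℚ[a]:
  3a^5+24a^4+66a^3+1419a^2+1308a-2820 = ((3/2)a^2-(9/2)a+141/2)(2a^3+22a^2+16a-40) + (0)
Last nonzero remainder: 2a^3+22a^2+16a-40. Dividing through by 2 gives the monic gcd a^3+11a^2+8a-20.

a^3+11a^2+8a-20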